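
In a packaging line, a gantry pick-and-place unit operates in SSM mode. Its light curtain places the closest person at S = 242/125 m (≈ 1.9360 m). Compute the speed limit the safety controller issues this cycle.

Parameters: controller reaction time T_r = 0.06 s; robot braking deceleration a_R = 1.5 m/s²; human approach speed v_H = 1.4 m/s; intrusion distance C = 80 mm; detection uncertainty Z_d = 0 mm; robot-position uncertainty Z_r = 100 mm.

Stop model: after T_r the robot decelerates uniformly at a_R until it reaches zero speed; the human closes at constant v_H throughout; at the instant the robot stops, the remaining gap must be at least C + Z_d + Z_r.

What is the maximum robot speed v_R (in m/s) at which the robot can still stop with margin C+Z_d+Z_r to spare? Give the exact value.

v_R_max = 6/5 m/s = 1.2000 m/s

at the boundary: (1/3)·v² + (149/150)·v + (-209/125) = 0
  disc = (149/150)² − 4·(1/3)·(-209/125) = 72361/22500 ; √disc = 269/150
  v_R = (−(149/150) + 269/150) / (2·(1/3)) = 6/5 m/s
check:
stop time T_s = (6/5)/(3/2) = 0.8000 s
robot covers v_R·T_r = 1.2000·0.0600 = 0.0720 m before braking
robot covers 1.2000·0.8000 − ½·1.5000·0.8000² = 0.4800 m while stopping
human closes 1.4000·0.8600 = 1.2040 m
residual clearance needed = 0.0800+0.0000+0.1000 = 0.1800 m
sum ≈ 0.0720+0.4800+1.2040+0.1800 ≈ 1.9360 m = S ✓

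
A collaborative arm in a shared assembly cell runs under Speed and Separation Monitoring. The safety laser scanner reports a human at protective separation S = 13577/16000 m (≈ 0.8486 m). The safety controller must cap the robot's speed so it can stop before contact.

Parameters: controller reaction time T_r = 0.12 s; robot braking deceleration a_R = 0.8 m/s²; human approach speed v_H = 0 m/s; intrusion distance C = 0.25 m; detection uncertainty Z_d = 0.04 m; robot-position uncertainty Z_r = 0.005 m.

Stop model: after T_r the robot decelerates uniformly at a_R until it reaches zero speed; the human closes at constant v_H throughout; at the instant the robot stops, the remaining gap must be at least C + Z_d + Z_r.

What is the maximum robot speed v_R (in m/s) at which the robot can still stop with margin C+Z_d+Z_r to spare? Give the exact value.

collect terms ⇒ (5/8)·v_R² + (3/25)·v_R + (-8857/16000) = 0
  disc = (3/25)² − 4·(5/8)·(-8857/16000) = 223729/160000 ; √disc = 473/400
  v_R = (−(3/25) + 473/400) / (2·(5/8)) = 17/20 m/s
check:
stop time T_s = (17/20)/(4/5) = 1.0625 s
robot covers v_R·T_r = 0.8500·0.1200 = 0.1020 m before braking
robot under decel: 0.8500²/(2·0.8000) = 0.4516 m
human over T_r+T_s: 0.0000·(0.1200+1.0625) = 0.0000 m
residual clearance needed = 0.2500+0.0400+0.0050 = 0.2950 m
sum ≈ 0.1020+0.4516+0.0000+0.2950 ≈ 0.8486 m = S ✓

v_R_max = 17/20 m/s = 0.8500 m/s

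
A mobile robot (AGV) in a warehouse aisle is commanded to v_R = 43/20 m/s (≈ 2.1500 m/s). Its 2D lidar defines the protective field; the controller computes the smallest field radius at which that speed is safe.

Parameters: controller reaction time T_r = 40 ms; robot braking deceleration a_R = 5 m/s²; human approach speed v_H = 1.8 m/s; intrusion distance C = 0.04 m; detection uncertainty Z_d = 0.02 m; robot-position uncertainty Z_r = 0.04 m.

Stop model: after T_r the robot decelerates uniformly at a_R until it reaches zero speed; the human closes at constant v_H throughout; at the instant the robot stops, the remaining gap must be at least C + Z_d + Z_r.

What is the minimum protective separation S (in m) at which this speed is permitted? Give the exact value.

braking lasts T_s = (43/20)/5 = 0.4300 s
reaction-phase robot travel = 2.1500·0.0400 = 0.0860 m
robot covers 2.1500·0.4300 − ½·5.0000·0.4300² = 0.4622 m while stopping
human closes 1.8000·0.4700 = 0.8460 m
C+Z_d+Z_r = 0.0400+0.0200+0.0400 = 0.1000 m
S_min ≈ 0.0860+0.4622+0.8460+0.1000  ⇒  S_min = 5977/4000 m

S_min = 5977/4000 m = 1.4943 m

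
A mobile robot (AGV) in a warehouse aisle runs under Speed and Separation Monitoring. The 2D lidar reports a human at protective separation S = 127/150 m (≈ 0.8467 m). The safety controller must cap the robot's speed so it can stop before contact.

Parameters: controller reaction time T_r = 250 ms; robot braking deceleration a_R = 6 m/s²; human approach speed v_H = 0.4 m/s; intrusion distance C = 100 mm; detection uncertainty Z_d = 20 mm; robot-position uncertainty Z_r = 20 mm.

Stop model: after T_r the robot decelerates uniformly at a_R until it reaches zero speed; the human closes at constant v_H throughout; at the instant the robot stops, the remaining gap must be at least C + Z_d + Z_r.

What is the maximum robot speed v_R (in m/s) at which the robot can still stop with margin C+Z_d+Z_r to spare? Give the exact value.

quadratic (1/12)·v² + (19/60)·v + (-91/150) = 0
  disc = (19/60)² − 4·(1/12)·(-91/150) = 121/400 ; √disc = 11/20
  v_R = (−(19/60) + 11/20) / (2·(1/12)) = 7/5 m/s
check:
braking lasts T_s = (7/5)/6 = 0.2333 s
robot covers v_R·T_r = 1.4000·0.2500 = 0.3500 m before braking
robot under decel: 1.4000²/(2·6.0000) = 0.1633 m
human over T_r+T_s: 0.4000·(0.2500+0.2333) = 0.1933 m
residual clearance needed = 0.1000+0.0200+0.0200 = 0.1400 m
sum ≈ 0.3500+0.1633+0.1933+0.1400 ≈ 0.8467 m = S ✓

v_R_max = 7/5 m/s = 1.4000 m/s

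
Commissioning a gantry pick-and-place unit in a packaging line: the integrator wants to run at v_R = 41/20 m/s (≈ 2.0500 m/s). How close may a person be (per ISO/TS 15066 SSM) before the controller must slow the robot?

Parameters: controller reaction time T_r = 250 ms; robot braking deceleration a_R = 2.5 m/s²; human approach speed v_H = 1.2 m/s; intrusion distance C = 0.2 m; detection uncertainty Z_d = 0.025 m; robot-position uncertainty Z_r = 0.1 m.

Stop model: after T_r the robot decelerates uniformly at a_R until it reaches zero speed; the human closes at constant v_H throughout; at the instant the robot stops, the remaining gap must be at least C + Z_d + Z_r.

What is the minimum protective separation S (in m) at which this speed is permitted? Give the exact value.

stop time T_s = (41/20)/(5/2) = 0.8200 s
robot covers v_R·T_r = 2.0500·0.2500 = 0.5125 m before braking
robot covers 2.0500·0.8200 − ½·2.5000·0.8200² = 0.8405 m while stopping
person approaches 1.2000·(0.2500+0.8200) = 1.2840 m
margins: 0.2000+0.0250+0.1000 = 0.3250 m
S_min ≈ 0.5125+0.8405+1.2840+0.3250  ⇒  S_min = 1481/500 m

S_min = 1481/500 m = 2.9620 m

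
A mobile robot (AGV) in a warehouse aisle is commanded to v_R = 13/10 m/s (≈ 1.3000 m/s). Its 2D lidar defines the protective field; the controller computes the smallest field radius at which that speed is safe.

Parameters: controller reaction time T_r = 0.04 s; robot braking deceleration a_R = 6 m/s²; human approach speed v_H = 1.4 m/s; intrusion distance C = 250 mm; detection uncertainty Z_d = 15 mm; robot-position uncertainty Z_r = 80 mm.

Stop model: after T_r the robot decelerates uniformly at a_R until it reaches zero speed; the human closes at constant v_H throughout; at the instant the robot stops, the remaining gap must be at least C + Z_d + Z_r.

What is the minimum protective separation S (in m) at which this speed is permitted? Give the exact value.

S_min = 5383/6000 m = 0.8972 m

stop time T_s = (13/10)/6 = 0.2167 s
robot in T_r: 1.3000·0.0400 = 0.0520 m
robot covers 1.3000·0.2167 − ½·6.0000·0.2167² = 0.1408 m while stopping
person approaches 1.4000·(0.0400+0.2167) = 0.3593 m
margins: 0.2500+0.0150+0.0800 = 0.3450 m
S_min ≈ 0.0520+0.1408+0.3593+0.3450  ⇒  S_min = 5383/6000 m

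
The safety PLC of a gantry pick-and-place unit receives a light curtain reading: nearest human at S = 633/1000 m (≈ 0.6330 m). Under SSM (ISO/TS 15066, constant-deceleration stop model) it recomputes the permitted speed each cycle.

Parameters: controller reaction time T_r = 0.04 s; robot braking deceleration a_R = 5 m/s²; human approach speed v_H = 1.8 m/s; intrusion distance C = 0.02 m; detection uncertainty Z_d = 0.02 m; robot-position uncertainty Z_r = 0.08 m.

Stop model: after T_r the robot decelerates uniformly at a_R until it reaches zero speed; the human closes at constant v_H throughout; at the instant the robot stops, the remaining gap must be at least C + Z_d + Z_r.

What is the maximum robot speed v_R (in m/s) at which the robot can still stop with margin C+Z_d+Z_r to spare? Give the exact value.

at the boundary: (1/10)·v² + (2/5)·v + (-441/1000) = 0
  disc = (2/5)² − 4·(1/10)·(-441/1000) = 841/2500 ; √disc = 29/50
  v_R = (−(2/5) + 29/50) / (2·(1/10)) = 9/10 m/s
check:
stop time T_s = (9/10)/5 = 0.1800 s
robot in T_r: 0.9000·0.0400 = 0.0360 m
braking distance = 0.9000²/(2·5.0000) = 0.0810 m
human over T_r+T_s: 1.8000·(0.0400+0.1800) = 0.3960 m
C+Z_d+Z_r = 0.0200+0.0200+0.0800 = 0.1200 m
sum ≈ 0.0360+0.0810+0.3960+0.1200 ≈ 0.6330 m = S ✓

v_R_max = 9/10 m/s = 0.9000 m/s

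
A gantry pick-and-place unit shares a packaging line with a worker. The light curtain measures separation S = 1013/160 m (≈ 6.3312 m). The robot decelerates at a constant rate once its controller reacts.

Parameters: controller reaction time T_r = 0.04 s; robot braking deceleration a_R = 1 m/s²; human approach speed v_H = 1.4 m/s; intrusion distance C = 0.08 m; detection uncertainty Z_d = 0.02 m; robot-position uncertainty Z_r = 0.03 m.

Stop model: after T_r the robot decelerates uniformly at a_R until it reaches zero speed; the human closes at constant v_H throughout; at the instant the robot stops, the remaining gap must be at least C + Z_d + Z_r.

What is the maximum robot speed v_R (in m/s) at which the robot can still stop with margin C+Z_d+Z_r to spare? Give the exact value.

v_R_max = 47/20 m/s = 2.3500 m/s

quadratic (1/2)·v² + (36/25)·v + (-24581/4000) = 0
  disc = (36/25)² − 4·(1/2)·(-24581/4000) = 143641/10000 ; √disc = 379/100
  v_R = (−(36/25) + 379/100) / (2·(1/2)) = 47/20 m/s
check:
braking lasts T_s = (47/20)/1 = 2.3500 s
robot in T_r: 2.3500·0.0400 = 0.0940 m
robot covers 2.3500·2.3500 − ½·1.0000·2.3500² = 2.7612 m while stopping
human over T_r+T_s: 1.4000·(0.0400+2.3500) = 3.3460 m
margins: 0.0800+0.0200+0.0300 = 0.1300 m
sum ≈ 0.0940+2.7612+3.3460+0.1300 ≈ 6.3312 m = S ✓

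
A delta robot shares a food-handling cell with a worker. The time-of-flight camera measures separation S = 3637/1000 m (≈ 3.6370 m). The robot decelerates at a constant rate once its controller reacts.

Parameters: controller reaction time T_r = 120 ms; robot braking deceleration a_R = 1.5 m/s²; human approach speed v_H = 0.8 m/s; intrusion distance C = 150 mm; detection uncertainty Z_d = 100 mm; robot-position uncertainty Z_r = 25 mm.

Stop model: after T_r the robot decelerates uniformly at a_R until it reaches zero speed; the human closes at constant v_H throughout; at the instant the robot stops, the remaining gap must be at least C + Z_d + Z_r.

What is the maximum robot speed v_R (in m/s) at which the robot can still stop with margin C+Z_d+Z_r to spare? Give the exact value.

quadratic (1/3)·v² + (49/75)·v + (-1633/500) = 0
  disc = (49/75)² − 4·(1/3)·(-1633/500) = 26896/5625 ; √disc = 164/75
  v_R = (−(49/75) + 164/75) / (2·(1/3)) = 23/10 m/s
check:
T_s = v_R/a_R = (23/10)/(3/2) = 1.5333 s
robot in T_r: 2.3000·0.1200 = 0.2760 m
robot covers 2.3000·1.5333 − ½·1.5000·1.5333² = 1.7633 m while stopping
person approaches 0.8000·(0.1200+1.5333) = 1.3227 m
margins: 0.1500+0.1000+0.0250 = 0.2750 m
sum ≈ 0.2760+1.7633+1.3227+0.2750 ≈ 3.6370 m = S ✓

v_R_max = 23/10 m/s = 2.3000 m/s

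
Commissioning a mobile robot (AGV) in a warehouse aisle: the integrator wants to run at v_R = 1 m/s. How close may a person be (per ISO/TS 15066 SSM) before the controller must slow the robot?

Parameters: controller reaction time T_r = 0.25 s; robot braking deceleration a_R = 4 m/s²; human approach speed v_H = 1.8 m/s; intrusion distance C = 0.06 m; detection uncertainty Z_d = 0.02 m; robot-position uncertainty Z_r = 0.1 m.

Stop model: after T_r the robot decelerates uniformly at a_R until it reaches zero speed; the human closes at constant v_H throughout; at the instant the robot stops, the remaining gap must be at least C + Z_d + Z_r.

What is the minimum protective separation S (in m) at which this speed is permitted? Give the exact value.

stop time T_s = 1/4 = 0.2500 s
reaction-phase robot travel = 1.0000·0.2500 = 0.2500 m
robot covers 1.0000·0.2500 − ½·4.0000·0.2500² = 0.1250 m while stopping
person approaches 1.8000·(0.2500+0.2500) = 0.9000 m
margins: 0.0600+0.0200+0.1000 = 0.1800 m
S_min ≈ 0.2500+0.1250+0.9000+0.1800  ⇒  S_min = 291/200 m

S_min = 291/200 m = 1.4550 m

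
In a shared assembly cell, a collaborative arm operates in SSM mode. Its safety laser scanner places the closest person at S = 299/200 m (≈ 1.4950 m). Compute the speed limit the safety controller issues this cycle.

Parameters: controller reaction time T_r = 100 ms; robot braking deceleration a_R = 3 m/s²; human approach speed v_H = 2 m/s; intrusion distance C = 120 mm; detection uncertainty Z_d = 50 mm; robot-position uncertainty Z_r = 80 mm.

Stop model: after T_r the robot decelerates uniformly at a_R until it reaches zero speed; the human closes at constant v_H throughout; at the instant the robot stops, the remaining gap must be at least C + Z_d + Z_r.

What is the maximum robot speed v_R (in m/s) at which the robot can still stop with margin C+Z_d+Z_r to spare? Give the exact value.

v_R_max = 11/10 m/s = 1.1000 m/s

at the boundary: (1/6)·v² + (23/30)·v + (-209/200) = 0
  disc = (23/30)² − 4·(1/6)·(-209/200) = 289/225 ; √disc = 17/15
  v_R = (−(23/30) + 17/15) / (2·(1/6)) = 11/10 m/s
check:
T_s = v_R/a_R = (11/10)/3 = 0.3667 s
robot in T_r: 1.1000·0.1000 = 0.1100 m
robot covers 1.1000·0.3667 − ½·3.0000·0.3667² = 0.2017 m while stopping
person approaches 2.0000·(0.1000+0.3667) = 0.9333 m
C+Z_d+Z_r = 0.1200+0.0500+0.0800 = 0.2500 m
sum ≈ 0.1100+0.2017+0.9333+0.2500 ≈ 1.4950 m = S ✓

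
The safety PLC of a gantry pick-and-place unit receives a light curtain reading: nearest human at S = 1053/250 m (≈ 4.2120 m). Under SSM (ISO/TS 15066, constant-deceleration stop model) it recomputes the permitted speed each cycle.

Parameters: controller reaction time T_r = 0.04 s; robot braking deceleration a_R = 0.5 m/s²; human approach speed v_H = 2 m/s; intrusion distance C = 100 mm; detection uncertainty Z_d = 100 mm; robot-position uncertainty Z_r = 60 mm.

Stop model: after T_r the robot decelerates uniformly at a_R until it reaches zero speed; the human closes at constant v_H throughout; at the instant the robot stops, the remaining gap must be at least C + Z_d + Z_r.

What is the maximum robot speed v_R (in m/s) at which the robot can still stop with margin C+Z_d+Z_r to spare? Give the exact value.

v_R_max = 4/5 m/s = 0.8000 m/s

at the boundary: (1)·v² + (101/25)·v + (-484/125) = 0
  disc = (101/25)² − 4·(1)·(-484/125) = 19881/625 ; √disc = 141/25
  v_R = (−(101/25) + 141/25) / (2·(1)) = 4/5 m/s
check:
stop time T_s = (4/5)/(1/2) = 1.6000 s
robot in T_r: 0.8000·0.0400 = 0.0320 m
robot covers 0.8000·1.6000 − ½·0.5000·1.6000² = 0.6400 m while stopping
human closes 2.0000·1.6400 = 3.2800 m
margins: 0.1000+0.1000+0.0600 = 0.2600 m
sum ≈ 0.0320+0.6400+3.2800+0.2600 ≈ 4.2120 m = S ✓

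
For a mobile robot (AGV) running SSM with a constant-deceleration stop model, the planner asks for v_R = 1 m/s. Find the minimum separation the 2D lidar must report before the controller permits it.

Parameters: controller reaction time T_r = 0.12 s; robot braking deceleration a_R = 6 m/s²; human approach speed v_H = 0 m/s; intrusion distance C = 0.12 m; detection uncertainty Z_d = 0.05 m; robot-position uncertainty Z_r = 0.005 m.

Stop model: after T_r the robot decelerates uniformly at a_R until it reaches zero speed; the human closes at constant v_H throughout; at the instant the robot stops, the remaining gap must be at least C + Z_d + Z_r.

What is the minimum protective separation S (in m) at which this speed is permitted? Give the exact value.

S_min = 227/600 m = 0.3783 m

T_s = v_R/a_R = 1/6 = 0.1667 s
robot in T_r: 1.0000·0.1200 = 0.1200 m
robot covers 1.0000·0.1667 − ½·6.0000·0.1667² = 0.0833 m while stopping
human closes 0.0000·0.2867 = 0.0000 m
C+Z_d+Z_r = 0.1200+0.0500+0.0050 = 0.1750 m
S_min ≈ 0.1200+0.0833+0.0000+0.1750  ⇒  S_min = 227/600 m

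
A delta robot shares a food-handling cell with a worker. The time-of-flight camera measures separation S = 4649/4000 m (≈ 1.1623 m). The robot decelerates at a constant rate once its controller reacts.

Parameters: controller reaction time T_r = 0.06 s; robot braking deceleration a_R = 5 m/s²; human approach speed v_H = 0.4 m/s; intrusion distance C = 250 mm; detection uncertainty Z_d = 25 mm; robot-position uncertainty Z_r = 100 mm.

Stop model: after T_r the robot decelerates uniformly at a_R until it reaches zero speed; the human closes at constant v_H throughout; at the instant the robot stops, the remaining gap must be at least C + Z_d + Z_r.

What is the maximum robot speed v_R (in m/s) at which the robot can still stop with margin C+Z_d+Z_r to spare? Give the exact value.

quadratic (1/10)·v² + (7/50)·v + (-3053/4000) = 0
  disc = (7/50)² − 4·(1/10)·(-3053/4000) = 3249/10000 ; √disc = 57/100
  v_R = (−(7/50) + 57/100) / (2·(1/10)) = 43/20 m/s
check:
braking lasts T_s = (43/20)/5 = 0.4300 s
robot in T_r: 2.1500·0.0600 = 0.1290 m
braking distance = 2.1500²/(2·5.0000) = 0.4622 m
person approaches 0.4000·(0.0600+0.4300) = 0.1960 m
margins: 0.2500+0.0250+0.1000 = 0.3750 m
sum ≈ 0.1290+0.4622+0.1960+0.3750 ≈ 1.1623 m = S ✓

v_R_max = 43/20 m/s = 2.1500 m/s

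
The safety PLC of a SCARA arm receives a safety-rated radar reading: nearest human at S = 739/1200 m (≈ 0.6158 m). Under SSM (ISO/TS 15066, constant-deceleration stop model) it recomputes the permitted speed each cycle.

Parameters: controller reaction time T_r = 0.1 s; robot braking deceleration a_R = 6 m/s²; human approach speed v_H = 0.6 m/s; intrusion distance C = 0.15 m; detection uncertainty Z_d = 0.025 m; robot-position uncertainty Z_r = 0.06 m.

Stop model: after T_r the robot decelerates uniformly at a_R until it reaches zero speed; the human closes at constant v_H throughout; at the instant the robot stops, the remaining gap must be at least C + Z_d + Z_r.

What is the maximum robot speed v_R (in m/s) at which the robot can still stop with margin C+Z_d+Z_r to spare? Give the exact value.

v_R_max = 11/10 m/s = 1.1000 m/s

collect terms ⇒ (1/12)·v_R² + (1/5)·v_R + (-77/240) = 0
  disc = (1/5)² − 4·(1/12)·(-77/240) = 529/3600 ; √disc = 23/60
  v_R = (−(1/5) + 23/60) / (2·(1/12)) = 11/10 m/s
check:
T_s = v_R/a_R = (11/10)/6 = 0.1833 s
robot in T_r: 1.1000·0.1000 = 0.1100 m
braking distance = 1.1000²/(2·6.0000) = 0.1008 m
person approaches 0.6000·(0.1000+0.1833) = 0.1700 m
residual clearance needed = 0.1500+0.0250+0.0600 = 0.2350 m
sum ≈ 0.1100+0.1008+0.1700+0.2350 ≈ 0.6158 m = S ✓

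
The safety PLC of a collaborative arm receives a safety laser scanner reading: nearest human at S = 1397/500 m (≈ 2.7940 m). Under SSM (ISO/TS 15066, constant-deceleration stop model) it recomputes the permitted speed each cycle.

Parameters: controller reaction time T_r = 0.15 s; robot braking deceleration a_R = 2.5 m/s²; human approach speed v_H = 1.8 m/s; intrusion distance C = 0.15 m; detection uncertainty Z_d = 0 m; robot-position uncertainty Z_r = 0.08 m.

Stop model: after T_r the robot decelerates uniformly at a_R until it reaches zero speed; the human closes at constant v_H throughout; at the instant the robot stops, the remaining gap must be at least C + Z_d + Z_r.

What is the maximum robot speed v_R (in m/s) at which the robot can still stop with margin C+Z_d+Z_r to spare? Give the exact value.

v_R_max = 37/20 m/s = 1.8500 m/s

quadratic (1/5)·v² + (87/100)·v + (-1147/500) = 0
  disc = (87/100)² − 4·(1/5)·(-1147/500) = 25921/10000 ; √disc = 161/100
  v_R = (−(87/100) + 161/100) / (2·(1/5)) = 37/20 m/s
check:
stop time T_s = (37/20)/(5/2) = 0.7400 s
robot covers v_R·T_r = 1.8500·0.1500 = 0.2775 m before braking
robot under decel: 1.8500²/(2·2.5000) = 0.6845 m
person approaches 1.8000·(0.1500+0.7400) = 1.6020 m
residual clearance needed = 0.1500+0.0000+0.0800 = 0.2300 m
sum ≈ 0.2775+0.6845+1.6020+0.2300 ≈ 2.7940 m = S ✓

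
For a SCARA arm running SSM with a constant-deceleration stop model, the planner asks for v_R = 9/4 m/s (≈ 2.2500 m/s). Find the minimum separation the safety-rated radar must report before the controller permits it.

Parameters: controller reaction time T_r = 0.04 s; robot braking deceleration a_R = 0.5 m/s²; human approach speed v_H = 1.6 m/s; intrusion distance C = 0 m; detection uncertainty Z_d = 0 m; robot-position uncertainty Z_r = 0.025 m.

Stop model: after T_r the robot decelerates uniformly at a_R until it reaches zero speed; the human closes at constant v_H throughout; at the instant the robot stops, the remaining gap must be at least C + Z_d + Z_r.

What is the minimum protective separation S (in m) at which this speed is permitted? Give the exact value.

S_min = 24883/2000 m = 12.4415 m

T_s = v_R/a_R = (9/4)/(1/2) = 4.5000 s
robot in T_r: 2.2500·0.0400 = 0.0900 m
braking distance = 2.2500²/(2·0.5000) = 5.0625 m
human over T_r+T_s: 1.6000·(0.0400+4.5000) = 7.2640 m
residual clearance needed = 0.0000+0.0000+0.0250 = 0.0250 m
S_min ≈ 0.0900+5.0625+7.2640+0.0250  ⇒  S_min = 24883/2000 m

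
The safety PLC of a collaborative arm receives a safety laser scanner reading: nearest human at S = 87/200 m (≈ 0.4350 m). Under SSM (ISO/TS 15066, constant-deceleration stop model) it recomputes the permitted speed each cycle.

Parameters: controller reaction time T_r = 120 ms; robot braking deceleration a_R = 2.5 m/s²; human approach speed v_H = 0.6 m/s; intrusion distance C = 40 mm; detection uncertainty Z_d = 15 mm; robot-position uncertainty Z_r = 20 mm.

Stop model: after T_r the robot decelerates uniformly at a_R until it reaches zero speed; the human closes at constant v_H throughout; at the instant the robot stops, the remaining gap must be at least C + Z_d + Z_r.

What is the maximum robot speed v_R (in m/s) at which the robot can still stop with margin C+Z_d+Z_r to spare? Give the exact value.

quadratic (1/5)·v² + (9/25)·v + (-36/125) = 0
  disc = (9/25)² − 4·(1/5)·(-36/125) = 9/25 ; √disc = 3/5
  v_R = (−(9/25) + 3/5) / (2·(1/5)) = 3/5 m/s
check:
braking lasts T_s = (3/5)/(5/2) = 0.2400 s
reaction-phase robot travel = 0.6000·0.1200 = 0.0720 m
robot under decel: 0.6000²/(2·2.5000) = 0.0720 m
person approaches 0.6000·(0.1200+0.2400) = 0.2160 m
margins: 0.0400+0.0150+0.0200 = 0.0750 m
sum ≈ 0.0720+0.0720+0.2160+0.0750 ≈ 0.4350 m = S ✓

v_R_max = 3/5 m/s = 0.6000 m/s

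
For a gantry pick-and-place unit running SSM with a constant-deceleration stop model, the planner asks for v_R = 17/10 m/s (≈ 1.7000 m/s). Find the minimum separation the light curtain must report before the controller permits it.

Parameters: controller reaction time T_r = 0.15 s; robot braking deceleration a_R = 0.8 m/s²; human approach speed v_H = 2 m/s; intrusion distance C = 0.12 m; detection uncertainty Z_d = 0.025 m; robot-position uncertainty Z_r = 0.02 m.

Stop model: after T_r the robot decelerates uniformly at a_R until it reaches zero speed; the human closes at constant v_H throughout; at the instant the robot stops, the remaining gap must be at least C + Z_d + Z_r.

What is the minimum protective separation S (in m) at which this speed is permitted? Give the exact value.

T_s = v_R/a_R = (17/10)/(4/5) = 2.1250 s
robot covers v_R·T_r = 1.7000·0.1500 = 0.2550 m before braking
robot under decel: 1.7000²/(2·0.8000) = 1.8062 m
human over T_r+T_s: 2.0000·(0.1500+2.1250) = 4.5500 m
residual clearance needed = 0.1200+0.0250+0.0200 = 0.1650 m
S_min ≈ 0.2550+1.8062+4.5500+0.1650  ⇒  S_min = 5421/800 m

S_min = 5421/800 m = 6.7763 m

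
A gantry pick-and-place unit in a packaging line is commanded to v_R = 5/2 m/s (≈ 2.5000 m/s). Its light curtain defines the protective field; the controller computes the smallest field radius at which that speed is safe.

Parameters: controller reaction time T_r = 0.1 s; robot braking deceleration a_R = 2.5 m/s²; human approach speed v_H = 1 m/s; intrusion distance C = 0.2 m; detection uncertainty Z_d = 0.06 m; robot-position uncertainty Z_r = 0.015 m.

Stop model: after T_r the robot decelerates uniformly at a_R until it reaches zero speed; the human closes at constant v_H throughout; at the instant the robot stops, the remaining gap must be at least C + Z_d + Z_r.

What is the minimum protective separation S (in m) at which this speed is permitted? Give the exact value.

S_min = 23/8 m = 2.8750 m

stop time T_s = (5/2)/(5/2) = 1.0000 s
robot covers v_R·T_r = 2.5000·0.1000 = 0.2500 m before braking
robot under decel: 2.5000²/(2·2.5000) = 1.2500 m
human closes 1.0000·1.1000 = 1.1000 m
C+Z_d+Z_r = 0.2000+0.0600+0.0150 = 0.2750 m
S_min ≈ 0.2500+1.2500+1.1000+0.2750  ⇒  S_min = 23/8 m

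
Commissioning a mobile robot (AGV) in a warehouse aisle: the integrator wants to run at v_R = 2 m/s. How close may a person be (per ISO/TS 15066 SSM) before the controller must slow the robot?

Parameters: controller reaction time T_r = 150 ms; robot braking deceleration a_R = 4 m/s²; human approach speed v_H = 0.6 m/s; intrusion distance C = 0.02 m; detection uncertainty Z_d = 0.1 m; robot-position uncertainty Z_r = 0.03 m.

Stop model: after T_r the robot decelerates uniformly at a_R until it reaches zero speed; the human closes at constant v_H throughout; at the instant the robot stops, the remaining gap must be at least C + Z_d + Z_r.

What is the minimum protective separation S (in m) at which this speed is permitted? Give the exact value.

T_s = v_R/a_R = 2/4 = 0.5000 s
robot in T_r: 2.0000·0.1500 = 0.3000 m
robot under decel: 2.0000²/(2·4.0000) = 0.5000 m
person approaches 0.6000·(0.1500+0.5000) = 0.3900 m
C+Z_d+Z_r = 0.0200+0.1000+0.0300 = 0.1500 m
S_min ≈ 0.3000+0.5000+0.3900+0.1500  ⇒  S_min = 67/50 m

S_min = 67/50 m = 1.3400 m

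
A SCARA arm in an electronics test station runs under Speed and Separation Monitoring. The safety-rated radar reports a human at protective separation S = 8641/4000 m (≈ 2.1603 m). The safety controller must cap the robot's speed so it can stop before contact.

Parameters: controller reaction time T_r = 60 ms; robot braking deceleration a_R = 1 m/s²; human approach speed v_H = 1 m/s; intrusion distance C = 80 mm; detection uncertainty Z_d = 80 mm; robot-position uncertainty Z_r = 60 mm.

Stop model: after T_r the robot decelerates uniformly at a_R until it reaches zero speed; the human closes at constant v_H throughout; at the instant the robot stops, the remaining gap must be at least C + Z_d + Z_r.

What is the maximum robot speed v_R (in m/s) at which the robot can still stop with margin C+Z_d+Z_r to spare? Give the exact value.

v_R_max = 23/20 m/s = 1.1500 m/s

collect terms ⇒ (1/2)·v_R² + (53/50)·v_R + (-7521/4000) = 0
  disc = (53/50)² − 4·(1/2)·(-7521/4000) = 48841/10000 ; √disc = 221/100
  v_R = (−(53/50) + 221/100) / (2·(1/2)) = 23/20 m/s
check:
braking lasts T_s = (23/20)/1 = 1.1500 s
robot covers v_R·T_r = 1.1500·0.0600 = 0.0690 m before braking
braking distance = 1.1500²/(2·1.0000) = 0.6613 m
human over T_r+T_s: 1.0000·(0.0600+1.1500) = 1.2100 m
residual clearance needed = 0.0800+0.0800+0.0600 = 0.2200 m
sum ≈ 0.0690+0.6613+1.2100+0.2200 ≈ 2.1603 m = S ✓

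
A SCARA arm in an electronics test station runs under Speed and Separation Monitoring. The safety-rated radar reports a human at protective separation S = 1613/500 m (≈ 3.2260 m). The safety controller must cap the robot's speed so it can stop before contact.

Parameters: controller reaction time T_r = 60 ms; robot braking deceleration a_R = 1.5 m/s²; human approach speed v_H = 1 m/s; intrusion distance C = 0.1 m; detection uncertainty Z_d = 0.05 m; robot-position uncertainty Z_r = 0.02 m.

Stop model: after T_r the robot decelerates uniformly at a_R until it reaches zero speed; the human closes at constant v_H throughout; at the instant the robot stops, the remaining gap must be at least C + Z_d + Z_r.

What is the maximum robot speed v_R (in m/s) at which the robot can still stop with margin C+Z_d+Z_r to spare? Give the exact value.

v_R_max = 21/10 m/s = 2.1000 m/s

collect terms ⇒ (1/3)·v_R² + (109/150)·v_R + (-749/250) = 0
  disc = (109/150)² − 4·(1/3)·(-749/250) = 101761/22500 ; √disc = 319/150
  v_R = (−(109/150) + 319/150) / (2·(1/3)) = 21/10 m/s
check:
T_s = v_R/a_R = (21/10)/(3/2) = 1.4000 s
robot in T_r: 2.1000·0.0600 = 0.1260 m
robot covers 2.1000·1.4000 − ½·1.5000·1.4000² = 1.4700 m while stopping
human closes 1.0000·1.4600 = 1.4600 m
margins: 0.1000+0.0500+0.0200 = 0.1700 m
sum ≈ 0.1260+1.4700+1.4600+0.1700 ≈ 3.2260 m = S ✓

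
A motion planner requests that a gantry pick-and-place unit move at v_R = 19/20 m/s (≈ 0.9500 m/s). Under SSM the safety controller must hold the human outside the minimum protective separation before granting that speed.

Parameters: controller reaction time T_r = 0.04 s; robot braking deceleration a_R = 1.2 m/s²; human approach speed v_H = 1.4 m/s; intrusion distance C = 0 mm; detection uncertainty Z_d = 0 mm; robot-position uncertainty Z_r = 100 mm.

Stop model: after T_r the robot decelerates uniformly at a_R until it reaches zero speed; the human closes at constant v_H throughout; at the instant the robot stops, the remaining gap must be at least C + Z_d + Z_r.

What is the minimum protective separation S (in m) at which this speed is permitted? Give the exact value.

S_min = 13427/8000 m = 1.6784 m

braking lasts T_s = (19/20)/(6/5) = 0.7917 s
robot covers v_R·T_r = 0.9500·0.0400 = 0.0380 m before braking
robot under decel: 0.9500²/(2·1.2000) = 0.3760 m
human over T_r+T_s: 1.4000·(0.0400+0.7917) = 1.1643 m
margins: 0.0000+0.0000+0.1000 = 0.1000 m
S_min ≈ 0.0380+0.3760+1.1643+0.1000  ⇒  S_min = 13427/8000 m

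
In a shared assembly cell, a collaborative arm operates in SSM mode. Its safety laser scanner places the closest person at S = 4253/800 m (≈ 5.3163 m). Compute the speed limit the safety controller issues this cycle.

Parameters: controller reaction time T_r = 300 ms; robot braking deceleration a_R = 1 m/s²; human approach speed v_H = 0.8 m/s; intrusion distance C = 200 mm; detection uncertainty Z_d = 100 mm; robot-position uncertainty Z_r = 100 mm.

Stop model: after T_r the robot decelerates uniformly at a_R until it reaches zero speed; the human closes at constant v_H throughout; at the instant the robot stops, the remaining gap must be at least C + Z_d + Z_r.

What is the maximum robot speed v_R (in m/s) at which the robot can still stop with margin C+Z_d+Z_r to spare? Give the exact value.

v_R_max = 43/20 m/s = 2.1500 m/s

collect terms ⇒ (1/2)·v_R² + (11/10)·v_R + (-3741/800) = 0
  disc = (11/10)² − 4·(1/2)·(-3741/800) = 169/16 ; √disc = 13/4
  v_R = (−(11/10) + 13/4) / (2·(1/2)) = 43/20 m/s
check:
stop time T_s = (43/20)/1 = 2.1500 s
reaction-phase robot travel = 2.1500·0.3000 = 0.6450 m
robot covers 2.1500·2.1500 − ½·1.0000·2.1500² = 2.3112 m while stopping
human over T_r+T_s: 0.8000·(0.3000+2.1500) = 1.9600 m
margins: 0.2000+0.1000+0.1000 = 0.4000 m
sum ≈ 0.6450+2.3112+1.9600+0.4000 ≈ 5.3163 m = S ✓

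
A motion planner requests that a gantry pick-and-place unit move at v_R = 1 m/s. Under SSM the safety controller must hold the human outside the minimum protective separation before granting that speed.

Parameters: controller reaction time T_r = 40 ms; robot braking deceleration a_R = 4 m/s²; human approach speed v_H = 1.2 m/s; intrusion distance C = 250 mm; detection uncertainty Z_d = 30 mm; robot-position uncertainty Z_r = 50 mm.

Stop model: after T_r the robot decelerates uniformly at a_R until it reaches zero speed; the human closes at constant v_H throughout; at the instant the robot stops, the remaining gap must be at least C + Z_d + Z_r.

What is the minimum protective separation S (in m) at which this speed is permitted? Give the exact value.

S_min = 843/1000 m = 0.8430 m

T_s = v_R/a_R = 1/4 = 0.2500 s
reaction-phase robot travel = 1.0000·0.0400 = 0.0400 m
robot covers 1.0000·0.2500 − ½·4.0000·0.2500² = 0.1250 m while stopping
person approaches 1.2000·(0.0400+0.2500) = 0.3480 m
margins: 0.2500+0.0300+0.0500 = 0.3300 m
S_min ≈ 0.0400+0.1250+0.3480+0.3300  ⇒  S_min = 843/1000 m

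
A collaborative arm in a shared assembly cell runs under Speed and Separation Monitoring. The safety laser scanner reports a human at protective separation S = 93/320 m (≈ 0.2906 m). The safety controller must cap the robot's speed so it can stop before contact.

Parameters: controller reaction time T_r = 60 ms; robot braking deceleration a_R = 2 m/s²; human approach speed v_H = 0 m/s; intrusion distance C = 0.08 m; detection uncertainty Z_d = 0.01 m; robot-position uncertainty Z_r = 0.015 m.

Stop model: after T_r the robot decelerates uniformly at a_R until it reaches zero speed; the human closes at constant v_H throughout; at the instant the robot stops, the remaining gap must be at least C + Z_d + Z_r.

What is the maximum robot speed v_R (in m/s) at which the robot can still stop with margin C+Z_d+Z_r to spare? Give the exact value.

v_R_max = 3/4 m/s = 0.7500 m/s

quadratic (1/4)·v² + (3/50)·v + (-297/1600) = 0
  disc = (3/50)² − 4·(1/4)·(-297/1600) = 7569/40000 ; √disc = 87/200
  v_R = (−(3/50) + 87/200) / (2·(1/4)) = 3/4 m/s
check:
T_s = v_R/a_R = (3/4)/2 = 0.3750 s
robot in T_r: 0.7500·0.0600 = 0.0450 m
robot under decel: 0.7500²/(2·2.0000) = 0.1406 m
human over T_r+T_s: 0.0000·(0.0600+0.3750) = 0.0000 m
C+Z_d+Z_r = 0.0800+0.0100+0.0150 = 0.1050 m
sum ≈ 0.0450+0.1406+0.0000+0.1050 ≈ 0.2906 m = S ✓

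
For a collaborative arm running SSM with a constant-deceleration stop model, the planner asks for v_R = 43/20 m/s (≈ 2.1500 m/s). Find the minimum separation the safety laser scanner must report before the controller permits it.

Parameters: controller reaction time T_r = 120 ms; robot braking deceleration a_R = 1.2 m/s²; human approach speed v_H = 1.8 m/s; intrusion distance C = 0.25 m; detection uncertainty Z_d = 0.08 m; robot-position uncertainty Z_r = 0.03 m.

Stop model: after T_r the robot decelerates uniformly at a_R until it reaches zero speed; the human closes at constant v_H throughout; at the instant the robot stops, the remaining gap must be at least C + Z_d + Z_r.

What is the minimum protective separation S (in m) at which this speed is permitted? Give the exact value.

S_min = 143641/24000 m = 5.9850 m

braking lasts T_s = (43/20)/(6/5) = 1.7917 s
robot covers v_R·T_r = 2.1500·0.1200 = 0.2580 m before braking
braking distance = 2.1500²/(2·1.2000) = 1.9260 m
human over T_r+T_s: 1.8000·(0.1200+1.7917) = 3.4410 m
margins: 0.2500+0.0800+0.0300 = 0.3600 m
S_min ≈ 0.2580+1.9260+3.4410+0.3600  ⇒  S_min = 143641/24000 m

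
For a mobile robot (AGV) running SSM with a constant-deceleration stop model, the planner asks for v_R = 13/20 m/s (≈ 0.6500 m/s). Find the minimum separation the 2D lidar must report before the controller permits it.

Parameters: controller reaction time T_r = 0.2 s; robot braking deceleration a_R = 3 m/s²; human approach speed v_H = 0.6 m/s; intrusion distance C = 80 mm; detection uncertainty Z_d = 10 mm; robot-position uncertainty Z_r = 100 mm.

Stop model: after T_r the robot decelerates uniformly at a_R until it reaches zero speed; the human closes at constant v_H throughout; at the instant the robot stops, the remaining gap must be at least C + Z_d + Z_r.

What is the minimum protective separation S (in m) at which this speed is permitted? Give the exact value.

S_min = 1537/2400 m = 0.6404 m

T_s = v_R/a_R = (13/20)/3 = 0.2167 s
robot in T_r: 0.6500·0.2000 = 0.1300 m
robot under decel: 0.6500²/(2·3.0000) = 0.0704 m
human closes 0.6000·0.4167 = 0.2500 m
margins: 0.0800+0.0100+0.1000 = 0.1900 m
S_min ≈ 0.1300+0.0704+0.2500+0.1900  ⇒  S_min = 1537/2400 m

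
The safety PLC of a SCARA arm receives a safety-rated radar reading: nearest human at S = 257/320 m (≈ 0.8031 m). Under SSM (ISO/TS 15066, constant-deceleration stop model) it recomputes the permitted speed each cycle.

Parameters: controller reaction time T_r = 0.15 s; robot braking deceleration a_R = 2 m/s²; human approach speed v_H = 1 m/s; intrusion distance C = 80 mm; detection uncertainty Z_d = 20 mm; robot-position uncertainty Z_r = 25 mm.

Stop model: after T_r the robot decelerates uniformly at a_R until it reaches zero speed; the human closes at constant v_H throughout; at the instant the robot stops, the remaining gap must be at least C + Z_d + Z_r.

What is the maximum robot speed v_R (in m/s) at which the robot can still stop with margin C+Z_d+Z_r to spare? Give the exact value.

v_R_max = 13/20 m/s = 0.6500 m/s

at the boundary: (1/4)·v² + (13/20)·v + (-169/320) = 0
  disc = (13/20)² − 4·(1/4)·(-169/320) = 1521/1600 ; √disc = 39/40
  v_R = (−(13/20) + 39/40) / (2·(1/4)) = 13/20 m/s
check:
braking lasts T_s = (13/20)/2 = 0.3250 s
robot covers v_R·T_r = 0.6500·0.1500 = 0.0975 m before braking
braking distance = 0.6500²/(2·2.0000) = 0.1056 m
person approaches 1.0000·(0.1500+0.3250) = 0.4750 m
margins: 0.0800+0.0200+0.0250 = 0.1250 m
sum ≈ 0.0975+0.1056+0.4750+0.1250 ≈ 0.8031 m = S ✓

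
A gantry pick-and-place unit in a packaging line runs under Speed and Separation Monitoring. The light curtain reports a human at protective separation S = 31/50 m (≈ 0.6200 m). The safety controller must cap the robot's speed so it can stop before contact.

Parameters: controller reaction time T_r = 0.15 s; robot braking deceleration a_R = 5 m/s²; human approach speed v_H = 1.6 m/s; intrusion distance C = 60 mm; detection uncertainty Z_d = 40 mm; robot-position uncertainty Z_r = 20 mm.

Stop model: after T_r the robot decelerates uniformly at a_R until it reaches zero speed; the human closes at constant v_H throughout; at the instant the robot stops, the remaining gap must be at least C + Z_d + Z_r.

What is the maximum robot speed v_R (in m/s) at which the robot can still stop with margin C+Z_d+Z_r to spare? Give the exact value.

at the boundary: (1/10)·v² + (47/100)·v + (-13/50) = 0
  disc = (47/100)² − 4·(1/10)·(-13/50) = 3249/10000 ; √disc = 57/100
  v_R = (−(47/100) + 57/100) / (2·(1/10)) = 1/2 m/s
check:
braking lasts T_s = (1/2)/5 = 0.1000 s
reaction-phase robot travel = 0.5000·0.1500 = 0.0750 m
robot under decel: 0.5000²/(2·5.0000) = 0.0250 m
person approaches 1.6000·(0.1500+0.1000) = 0.4000 m
margins: 0.0600+0.0400+0.0200 = 0.1200 m
sum ≈ 0.0750+0.0250+0.4000+0.1200 ≈ 0.6200 m = S ✓

v_R_max = 1/2 m/s = 0.5000 m/s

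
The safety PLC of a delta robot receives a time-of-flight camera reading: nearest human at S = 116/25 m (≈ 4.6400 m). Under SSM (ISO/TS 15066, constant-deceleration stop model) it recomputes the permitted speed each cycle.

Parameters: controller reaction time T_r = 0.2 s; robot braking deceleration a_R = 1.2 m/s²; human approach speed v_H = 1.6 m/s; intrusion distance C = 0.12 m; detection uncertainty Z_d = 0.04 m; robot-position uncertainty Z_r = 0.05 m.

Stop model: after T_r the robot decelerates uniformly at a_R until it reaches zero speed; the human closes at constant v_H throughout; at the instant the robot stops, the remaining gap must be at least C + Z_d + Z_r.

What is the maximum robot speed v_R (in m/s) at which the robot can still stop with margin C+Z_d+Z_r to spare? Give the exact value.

collect terms ⇒ (5/12)·v_R² + (23/15)·v_R + (-411/100) = 0
  disc = (23/15)² − 4·(5/12)·(-411/100) = 8281/900 ; √disc = 91/30
  v_R = (−(23/15) + 91/30) / (2·(5/12)) = 9/5 m/s
check:
T_s = v_R/a_R = (9/5)/(6/5) = 1.5000 s
robot covers v_R·T_r = 1.8000·0.2000 = 0.3600 m before braking
braking distance = 1.8000²/(2·1.2000) = 1.3500 m
person approaches 1.6000·(0.2000+1.5000) = 2.7200 m
margins: 0.1200+0.0400+0.0500 = 0.2100 m
sum ≈ 0.3600+1.3500+2.7200+0.2100 ≈ 4.6400 m = S ✓

v_R_max = 9/5 m/s = 1.8000 m/s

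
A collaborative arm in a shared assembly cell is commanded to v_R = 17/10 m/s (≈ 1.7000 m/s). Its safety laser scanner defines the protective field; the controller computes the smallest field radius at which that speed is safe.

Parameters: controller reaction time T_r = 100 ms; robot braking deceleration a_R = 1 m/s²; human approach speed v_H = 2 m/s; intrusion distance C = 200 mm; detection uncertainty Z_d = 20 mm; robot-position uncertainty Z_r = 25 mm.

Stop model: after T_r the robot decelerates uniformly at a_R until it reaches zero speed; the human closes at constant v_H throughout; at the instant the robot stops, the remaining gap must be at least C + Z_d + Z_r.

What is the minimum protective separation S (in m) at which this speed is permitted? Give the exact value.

braking lasts T_s = (17/10)/1 = 1.7000 s
robot covers v_R·T_r = 1.7000·0.1000 = 0.1700 m before braking
robot under decel: 1.7000²/(2·1.0000) = 1.4450 m
person approaches 2.0000·(0.1000+1.7000) = 3.6000 m
C+Z_d+Z_r = 0.2000+0.0200+0.0250 = 0.2450 m
S_min ≈ 0.1700+1.4450+3.6000+0.2450  ⇒  S_min = 273/50 m

S_min = 273/50 m = 5.4600 m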